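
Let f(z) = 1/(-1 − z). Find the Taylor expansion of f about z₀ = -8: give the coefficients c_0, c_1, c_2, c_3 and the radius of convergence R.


Let w = z − z₀, so z = z₀ + w.
Then -1 − z = -1 − (z₀ + w) = (-1 − z₀) − w = 7 − w.
f(z) = 1/(7 − w) = (1/(7)) · 1/(1 − w/(7)) = Σ_{n≥0} w^n / (7)^(n+1).
So c_n = 1/(7)^(n+1):
  c_0 = 1/(7)^1 = 1/7.
  c_1 = 1/(7)^2 = 1/49.
  c_2 = 1/(7)^3 = 1/343.
  c_3 = 1/(7)^4 = 1/2401.
The series is valid for |w/d| < 1, i.e. |z − z₀| < |d|.
Radius of convergence: R = |-1 − z₀| = |7| = 7 (distance from z₀ to the singularity z = -1).

c_0 = 1/7, c_1 = 1/49, c_2 = 1/343, c_3 = 1/2401; R = 7.


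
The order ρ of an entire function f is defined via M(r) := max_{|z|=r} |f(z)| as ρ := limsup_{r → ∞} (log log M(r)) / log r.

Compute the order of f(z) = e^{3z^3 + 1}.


|e^{3z^3 + 1}| = e^{Re(3·z^3) + 1} ≤ e^{3|z|^3 + 1} = e^{3r^3 + 1} on |z| = r, so ρ ≤ 3. Choosing z on |z|=r so that 3·z^3 is real positive (always possible by picking arg z appropriately) gives |f(z)| = e^{3r^3 + 1}, matching the bound. The additive constant 1 does not affect log log M(r) ~ 3·log r. Hence ρ = 3.
Therefore ρ = 3.

Order ρ = 3.


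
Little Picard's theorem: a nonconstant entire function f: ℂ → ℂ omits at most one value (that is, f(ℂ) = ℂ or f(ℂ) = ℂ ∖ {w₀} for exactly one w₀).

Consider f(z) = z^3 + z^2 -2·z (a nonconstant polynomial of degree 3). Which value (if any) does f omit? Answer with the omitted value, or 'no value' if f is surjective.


Little Picard bounds the complement of f(ℂ) to at most one point.
For every w ∈ ℂ, the equation p(z) − w = 0 is a nonconstant polynomial in z and hence has at least one root by the fundamental theorem of algebra. So p is surjective onto ℂ, omitting no value.

Omitted value: no value.


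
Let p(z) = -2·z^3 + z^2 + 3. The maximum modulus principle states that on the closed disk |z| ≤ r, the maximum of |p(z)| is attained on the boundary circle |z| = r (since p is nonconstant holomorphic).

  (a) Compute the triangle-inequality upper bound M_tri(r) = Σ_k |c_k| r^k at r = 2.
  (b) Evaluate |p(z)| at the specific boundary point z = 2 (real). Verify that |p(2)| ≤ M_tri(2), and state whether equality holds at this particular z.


Coefficients: c_0 = 3, c_1 = 0, c_2 = 1, c_3 = -2. Radius r = 2.
Part (a). Triangle bound: M_tri(r) = Σ_k |c_k| r^k
  = |3|·2^0 + |0|·2^1 + |1|·2^2 + |-2|·2^3
  = 3 + 0 + 4 + 16 = 23.
This bounds M(r) := max_{|z|=r} |p(z)| from above; equality holds iff all terms c_k z^k can be made to align in phase at a single z on |z|=r.
Part (b). At z = 2 (real, on the circle |z| = r):
  p(2) = (3)·2^0 + (0)·2^1 + (1)·2^2 + (-2)·2^3 = -9.
  |p(2)| = 9.
Check: |p(2)| = 9 ≤ 23 = M_tri(2). ✓ Equality does not hold at z = 2 (the coefficients have mixed signs, so the terms do not all align in phase there).

M_tri(2) = 23; |p(2)| = 9; equality at z=2: no.


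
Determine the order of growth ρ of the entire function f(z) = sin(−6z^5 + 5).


Write sin(w) = (e^{iw} ± e^{−iw})/(2 or 2i), so |sin(w)| ≤ e^{|w|}. With w = −6z^5 + 5, |w| ≤ 6r^5 + 5 on |z|=r, giving M(r) ≤ e^{6r^5 + 5} and ρ ≤ 5. For the lower bound, choose z on |z|=r with -6z^5 purely imaginary of modulus 6r^5; then |sin(−6z^5 + 5)| grows like e^{6r^5}/2, so ρ ≥ 5. Hence ρ = 5.
Therefore ρ = 5.

Order ρ = 5.


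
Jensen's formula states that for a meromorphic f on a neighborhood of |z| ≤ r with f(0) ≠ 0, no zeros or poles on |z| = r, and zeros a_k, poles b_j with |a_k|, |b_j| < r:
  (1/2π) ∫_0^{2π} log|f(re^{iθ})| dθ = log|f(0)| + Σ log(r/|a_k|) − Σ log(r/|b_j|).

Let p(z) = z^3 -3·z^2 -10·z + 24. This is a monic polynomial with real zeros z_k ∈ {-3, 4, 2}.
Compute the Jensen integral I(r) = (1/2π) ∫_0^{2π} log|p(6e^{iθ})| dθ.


Zeros: -3, 2, 4; r = 6.
Inside |z| < r: -3, 2, 4. Outside (|z| ≥ r): ∅.
p(0) = 24, so log|p(0)| = log(24) = 3.1781.
Apply Jensen: I(r) = log|p(0)| + Σ_k log(r/|z_k|), summed over zeros inside |z| < r.
  log(r/|z_k|) for z_k = -3: log(6/3) = 0.6931
  log(r/|z_k|) for z_k = 4: log(6/4) = 0.4055
  log(r/|z_k|) for z_k = 2: log(6/2) = 1.0986
Sum over inside zeros: 2.1972.
I(r) = log|p(0)| + (inside sum) = 3.1781 + 2.1972 = 5.3753.
Closed form (all zeros inside, monic): I(r) = n·log(r) = 3·log(6) = 5.3753. ✓

I(r) ≈ 5.3753.


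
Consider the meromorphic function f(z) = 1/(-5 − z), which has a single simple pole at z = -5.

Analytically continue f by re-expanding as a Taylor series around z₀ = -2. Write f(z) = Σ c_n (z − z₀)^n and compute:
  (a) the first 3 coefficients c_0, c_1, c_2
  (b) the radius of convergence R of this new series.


Let w = z − z₀, so z = z₀ + w.
Then -5 − z = -5 − (z₀ + w) = (-5 − z₀) − w = -3 − w.
f(z) = 1/(-3 − w) = (1/(-3)) · 1/(1 − w/(-3)) = Σ_{n≥0} w^n / (-3)^(n+1).
So c_n = 1/(-3)^(n+1):
  c_0 = 1/(-3)^1 = -1/3.
  c_1 = 1/(-3)^2 = 1/9.
  c_2 = 1/(-3)^3 = -1/27.
The series is valid for |w/d| < 1, i.e. |z − z₀| < |d|.
Radius of convergence: R = |-5 − z₀| = |-3| = 3 (distance from z₀ to the singularity z = -5).

c_0 = -1/3, c_1 = 1/9, c_2 = -1/27; R = 3.


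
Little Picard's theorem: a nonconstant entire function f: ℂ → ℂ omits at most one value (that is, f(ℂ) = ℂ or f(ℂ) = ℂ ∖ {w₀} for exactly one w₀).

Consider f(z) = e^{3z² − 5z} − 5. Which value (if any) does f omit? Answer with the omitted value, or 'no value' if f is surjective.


Little Picard bounds the complement of f(ℂ) to at most one point.
The exponent g(z) = 3z² − 5z is a nonconstant polynomial, hence surjective onto ℂ. So e^{g(z)} takes every value in {e^w : w ∈ ℂ} = ℂ ∖ {0}. Adding -5 shifts the range to ℂ ∖ {-5}. f omits exactly -5.

Omitted value: -5.


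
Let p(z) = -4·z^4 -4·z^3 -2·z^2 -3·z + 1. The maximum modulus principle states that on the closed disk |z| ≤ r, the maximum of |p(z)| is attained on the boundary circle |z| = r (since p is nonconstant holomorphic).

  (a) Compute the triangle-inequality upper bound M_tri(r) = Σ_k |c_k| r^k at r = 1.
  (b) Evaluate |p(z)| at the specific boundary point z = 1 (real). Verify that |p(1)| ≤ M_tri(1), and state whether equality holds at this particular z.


Coefficients: c_0 = 1, c_1 = -3, c_2 = -2, c_3 = -4, c_4 = -4. Radius r = 1.
Part (a). Triangle bound: M_tri(r) = Σ_k |c_k| r^k
  = |1|·1^0 + |-3|·1^1 + |-2|·1^2 + |-4|·1^3 + |-4|·1^4
  = 1 + 3 + 2 + 4 + 4 = 14.
This bounds M(r) := max_{|z|=r} |p(z)| from above; equality holds iff all terms c_k z^k can be made to align in phase at a single z on |z|=r.
Part (b). At z = 1 (real, on the circle |z| = r):
  p(1) = (1)·1^0 + (-3)·1^1 + (-2)·1^2 + (-4)·1^3 + (-4)·1^4 = -12.
  |p(1)| = 12.
Check: |p(1)| = 12 ≤ 14 = M_tri(1). ✓ Equality does not hold at z = 1 (the coefficients have mixed signs, so the terms do not all align in phase there).

M_tri(1) = 14; |p(1)| = 12; equality at z=1: no.


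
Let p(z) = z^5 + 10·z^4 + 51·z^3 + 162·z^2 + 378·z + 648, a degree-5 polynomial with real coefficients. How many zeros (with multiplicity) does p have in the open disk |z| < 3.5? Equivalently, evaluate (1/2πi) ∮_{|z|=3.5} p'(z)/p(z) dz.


The zeros of p are: (-3 + 3i), (-3 - 3i), -4, (0 + 3i), (0 - 3i).
Their magnitudes are: 4.243, 4.243, 4, 3, 3.
Zeros with |z| < R = 3.5: (0 + 3i), (0 - 3i).
Count = 2.
By the argument principle, (1/2πi) ∮_{|z|=R} p'(z)/p(z) dz equals exactly this count.

Number of zeros inside |z| < 3.5: 2.


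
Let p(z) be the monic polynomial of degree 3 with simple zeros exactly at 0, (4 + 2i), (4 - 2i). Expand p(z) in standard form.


The polynomial is p(z) = ∏_{α ∈ S} (z − α), where S = {0, (4 + 2i), (4 - 2i)}.
Expanding the product yields: p(z) = z^3 -8·z^2 + 20·z.
Note conjugate pairs combine to real quadratics: (z − (4+2i))(z − (4−2i)) = z² − 8z + 20.
The resulting polynomial has degree 3 and real coefficients as required.

p(z) = z^3 -8·z^2 + 20·z.


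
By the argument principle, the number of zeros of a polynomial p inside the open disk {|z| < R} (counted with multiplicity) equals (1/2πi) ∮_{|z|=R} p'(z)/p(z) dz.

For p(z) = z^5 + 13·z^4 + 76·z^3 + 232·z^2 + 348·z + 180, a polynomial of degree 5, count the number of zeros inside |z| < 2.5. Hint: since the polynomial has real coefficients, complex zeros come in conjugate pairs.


The zeros of p are: (-3 + 1i), (-3 - 1i), -1, (-3 + 3i), (-3 - 3i).
Their magnitudes are: 3.162, 3.162, 1, 4.243, 4.243.
Zeros with |z| < R = 2.5: -1.
Count = 1.
By the argument principle, (1/2πi) ∮_{|z|=R} p'(z)/p(z) dz equals exactly this count.

Number of zeros inside |z| < 2.5: 1.


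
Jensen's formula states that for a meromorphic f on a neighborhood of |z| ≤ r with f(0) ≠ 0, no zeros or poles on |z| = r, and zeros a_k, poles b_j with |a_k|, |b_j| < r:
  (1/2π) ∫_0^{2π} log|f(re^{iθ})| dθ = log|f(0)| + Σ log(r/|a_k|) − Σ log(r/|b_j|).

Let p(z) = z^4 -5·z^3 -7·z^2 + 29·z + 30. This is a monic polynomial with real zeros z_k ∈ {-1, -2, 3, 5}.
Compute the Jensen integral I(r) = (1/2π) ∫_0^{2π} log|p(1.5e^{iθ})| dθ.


Zeros: -2, -1, 3, 5; r = 1.5.
Inside |z| < r: -1. Outside (|z| ≥ r): -2, 3, 5.
p(0) = 30, so log|p(0)| = log(30) = 3.4012.
Apply Jensen: I(r) = log|p(0)| + Σ_k log(r/|z_k|), summed over zeros inside |z| < r.
  log(r/|z_k|) for z_k = -1: log(1.5/1) = 0.4055
  Outside zeros (-2, 3, 5) contribute nothing to the Jensen sum.
Sum over inside zeros: 0.4055.
I(r) = log|p(0)| + (inside sum) = 3.4012 + 0.4055 = 3.8067.
Note: since some zeros are outside |z| ≤ r, the simplified n·log(r) form does NOT apply — only the inside zeros contribute.

I(r) ≈ 3.8067.


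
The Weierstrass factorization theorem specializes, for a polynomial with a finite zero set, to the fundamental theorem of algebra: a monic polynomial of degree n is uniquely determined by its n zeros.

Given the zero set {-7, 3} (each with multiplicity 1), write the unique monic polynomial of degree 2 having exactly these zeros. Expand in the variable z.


The polynomial is p(z) = ∏_{α ∈ S} (z − α), where S = {-7, 3}.
Expanding the product yields: p(z) = z^2 + 4·z -21.
The resulting polynomial has degree 2 and real coefficients as required.

p(z) = z^2 + 4·z -21.


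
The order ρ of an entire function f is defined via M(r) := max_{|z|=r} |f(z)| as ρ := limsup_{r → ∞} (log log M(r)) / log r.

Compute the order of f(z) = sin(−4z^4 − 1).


Write sin(w) = (e^{iw} ± e^{−iw})/(2 or 2i), so |sin(w)| ≤ e^{|w|}. With w = −4z^4 − 1, |w| ≤ 4r^4 + 1 on |z|=r, giving M(r) ≤ e^{4r^4 + 1} and ρ ≤ 4. For the lower bound, choose z on |z|=r with -4z^4 purely imaginary of modulus 4r^4; then |sin(−4z^4 − 1)| grows like e^{4r^4}/2, so ρ ≥ 4. Hence ρ = 4.
Therefore ρ = 4.

Order ρ = 4.


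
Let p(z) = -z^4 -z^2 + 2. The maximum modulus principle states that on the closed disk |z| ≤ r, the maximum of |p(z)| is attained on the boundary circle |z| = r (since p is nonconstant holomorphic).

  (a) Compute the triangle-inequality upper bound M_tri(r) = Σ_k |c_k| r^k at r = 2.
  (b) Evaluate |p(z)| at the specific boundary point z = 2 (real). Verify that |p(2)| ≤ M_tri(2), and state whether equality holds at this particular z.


Coefficients: c_0 = 2, c_1 = 0, c_2 = -1, c_3 = 0, c_4 = -1. Radius r = 2.
Part (a). Triangle bound: M_tri(r) = Σ_k |c_k| r^k
  = |2|·2^0 + |0|·2^1 + |-1|·2^2 + |0|·2^3 + |-1|·2^4
  = 2 + 0 + 4 + 0 + 16 = 22.
This bounds M(r) := max_{|z|=r} |p(z)| from above; equality holds iff all terms c_k z^k can be made to align in phase at a single z on |z|=r.
Part (b). At z = 2 (real, on the circle |z| = r):
  p(2) = (2)·2^0 + (0)·2^1 + (-1)·2^2 + (0)·2^3 + (-1)·2^4 = -18.
  |p(2)| = 18.
Check: |p(2)| = 18 ≤ 22 = M_tri(2). ✓ Equality does not hold at z = 2 (the coefficients have mixed signs, so the terms do not all align in phase there).

M_tri(2) = 22; |p(2)| = 18; equality at z=2: no.


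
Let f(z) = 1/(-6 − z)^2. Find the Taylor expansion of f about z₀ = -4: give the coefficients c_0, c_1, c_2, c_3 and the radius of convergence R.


Let w = z − z₀, so z = z₀ + w.
Then -6 − z = -6 − (z₀ + w) = (-6 − z₀) − w = -2 − w.
f(z) = 1/(-2 − w)^2 = (1/(-2)^2) · (1 − w/(-2))^{−2}.
By the binomial series (1−u)^{−2} = Σ_{n≥0} C(n+1, 1) u^n for |u|<1, with u = w/(-2):
  c_n = C(n+1, 1) / (-2)^(n+2).
  c_0 = 1/(-2)^2 = 1/4.
  c_1 = 2/(-2)^3 = -1/4.
  c_2 = 3/(-2)^4 = 3/16.
  c_3 = 4/(-2)^5 = -1/8.
The series is valid for |w/d| < 1, i.e. |z − z₀| < |d|.
Radius of convergence: R = |-6 − z₀| = |-2| = 2 (distance from z₀ to the singularity z = -6).

c_0 = 1/4, c_1 = -1/4, c_2 = 3/16, c_3 = -1/8; R = 2.


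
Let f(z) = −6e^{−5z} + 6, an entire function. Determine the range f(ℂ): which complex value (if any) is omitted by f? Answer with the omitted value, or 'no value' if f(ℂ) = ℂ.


Little Picard bounds the complement of f(ℂ) to at most one point.
e^{−5z} is never zero on ℂ, so -6·e^{−5z} takes every value in ℂ ∖ {0}. Adding 6 shifts the range to ℂ ∖ {6}. Thus f omits exactly the value 6.

Omitted value: 6.


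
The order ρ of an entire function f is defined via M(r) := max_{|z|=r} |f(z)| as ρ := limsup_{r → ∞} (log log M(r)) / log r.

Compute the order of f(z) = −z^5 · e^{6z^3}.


M(r) = max_{|z|=r} |-1|·|z|^5·|e^{6z^3}| = 1·r^5 · e^{6r^3} (the factors attain their maxima compatibly on |z|=r). Then log M(r) = log 1 + 5·log r + 6r^3, dominated by the last term, so log log M(r) ~ 3·log r. The polynomial factor -1z^5 contributes only a log r term and does not affect the order. ρ = 3.
Therefore ρ = 3.

Order ρ = 3.


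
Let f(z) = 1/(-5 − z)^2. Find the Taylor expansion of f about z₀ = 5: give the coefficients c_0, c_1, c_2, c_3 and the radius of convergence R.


Let w = z − z₀, so z = z₀ + w.
Then -5 − z = -5 − (z₀ + w) = (-5 − z₀) − w = -10 − w.
f(z) = 1/(-10 − w)^2 = (1/(-10)^2) · (1 − w/(-10))^{−2}.
By the binomial series (1−u)^{−2} = Σ_{n≥0} C(n+1, 1) u^n for |u|<1, with u = w/(-10):
  c_n = C(n+1, 1) / (-10)^(n+2).
  c_0 = 1/(-10)^2 = 1/100.
  c_1 = 2/(-10)^3 = -1/500.
  c_2 = 3/(-10)^4 = 3/10000.
  c_3 = 4/(-10)^5 = -1/25000.
The series is valid for |w/d| < 1, i.e. |z − z₀| < |d|.
Radius of convergence: R = |-5 − z₀| = |-10| = 10 (distance from z₀ to the singularity z = -5).

c_0 = 1/100, c_1 = -1/500, c_2 = 3/10000, c_3 = -1/25000; R = 10.


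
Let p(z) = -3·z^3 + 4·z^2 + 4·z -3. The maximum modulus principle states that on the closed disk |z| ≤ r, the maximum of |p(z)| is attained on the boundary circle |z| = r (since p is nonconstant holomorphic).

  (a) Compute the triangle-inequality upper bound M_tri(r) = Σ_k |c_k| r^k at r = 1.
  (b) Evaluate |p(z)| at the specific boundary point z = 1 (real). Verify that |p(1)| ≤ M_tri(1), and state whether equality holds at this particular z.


Coefficients: c_0 = -3, c_1 = 4, c_2 = 4, c_3 = -3. Radius r = 1.
Part (a). Triangle bound: M_tri(r) = Σ_k |c_k| r^k
  = |-3|·1^0 + |4|·1^1 + |4|·1^2 + |-3|·1^3
  = 3 + 4 + 4 + 3 = 14.
This bounds M(r) := max_{|z|=r} |p(z)| from above; equality holds iff all terms c_k z^k can be made to align in phase at a single z on |z|=r.
Part (b). At z = 1 (real, on the circle |z| = r):
  p(1) = (-3)·1^0 + (4)·1^1 + (4)·1^2 + (-3)·1^3 = 2.
  |p(1)| = 2.
Check: |p(1)| = 2 ≤ 14 = M_tri(1). ✓ Equality does not hold at z = 1 (the coefficients have mixed signs, so the terms do not all align in phase there).

M_tri(1) = 14; |p(1)| = 2; equality at z=1: no.


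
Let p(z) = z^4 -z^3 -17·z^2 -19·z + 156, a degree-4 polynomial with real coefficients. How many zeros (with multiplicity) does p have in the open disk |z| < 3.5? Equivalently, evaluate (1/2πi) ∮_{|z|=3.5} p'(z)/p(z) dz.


The zeros of p are: 3, 4, (-3 + 2i), (-3 - 2i).
Their magnitudes are: 3, 4, 3.606, 3.606.
Zeros with |z| < R = 3.5: 3.
Count = 1.
By the argument principle, (1/2πi) ∮_{|z|=R} p'(z)/p(z) dz equals exactly this count.

Number of zeros inside |z| < 3.5: 1.


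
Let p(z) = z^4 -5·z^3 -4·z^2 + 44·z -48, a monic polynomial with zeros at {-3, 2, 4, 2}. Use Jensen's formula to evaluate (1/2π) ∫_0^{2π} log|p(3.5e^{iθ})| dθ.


Zeros: -3, 2, 2, 4; r = 3.5.
Inside |z| < r: -3, 2, 2. Outside (|z| ≥ r): 4.
p(0) = -48, so log|p(0)| = log(48) = 3.8712.
Apply Jensen: I(r) = log|p(0)| + Σ_k log(r/|z_k|), summed over zeros inside |z| < r.
  log(r/|z_k|) for z_k = -3: log(3.5/3) = 0.1542
  log(r/|z_k|) for z_k = 2: log(3.5/2) = 0.5596
  log(r/|z_k|) for z_k = 2: log(3.5/2) = 0.5596
  Outside zeros (4) contribute nothing to the Jensen sum.
Sum over inside zeros: 1.2734.
I(r) = log|p(0)| + (inside sum) = 3.8712 + 1.2734 = 5.1446.
Note: since some zeros are outside |z| ≤ r, the simplified n·log(r) form does NOT apply — only the inside zeros contribute.

I(r) ≈ 5.1446.


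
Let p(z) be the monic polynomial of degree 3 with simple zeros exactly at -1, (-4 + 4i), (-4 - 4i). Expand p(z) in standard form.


The polynomial is p(z) = ∏_{α ∈ S} (z − α), where S = {-1, (-4 + 4i), (-4 - 4i)}.
Expanding the product yields: p(z) = z^3 + 9·z^2 + 40·z + 32.
Note conjugate pairs combine to real quadratics: (z − (-4+4i))(z − (-4−4i)) = z² + 8z + 32.
The resulting polynomial has degree 3 and real coefficients as required.

p(z) = z^3 + 9·z^2 + 40·z + 32.


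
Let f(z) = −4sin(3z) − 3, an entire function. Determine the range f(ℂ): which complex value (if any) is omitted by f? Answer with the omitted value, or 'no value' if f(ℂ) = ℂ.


Little Picard bounds the complement of f(ℂ) to at most one point.
sin is entire and surjective onto ℂ: for every w ∈ ℂ, sin(ζ) = w has a solution ζ ∈ ℂ (e.g., via the complex inverse arcsin). With ζ = 3z this gives z = ζ/(3). Then -4·sin(3z) takes every value in -4·ℂ = ℂ, and adding -3 is a bijection of ℂ. So f is surjective and omits no value. (Note: only on the real line is sin bounded by [−1, 1].)

Omitted value: no value.


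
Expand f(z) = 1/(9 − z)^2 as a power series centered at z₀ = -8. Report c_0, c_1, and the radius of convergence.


Let w = z − z₀, so z = z₀ + w.
Then 9 − z = 9 − (z₀ + w) = (9 − z₀) − w = 17 − w.
f(z) = 1/(17 − w)^2 = (1/(17)^2) · (1 − w/(17))^{−2}.
By the binomial series (1−u)^{−2} = Σ_{n≥0} C(n+1, 1) u^n for |u|<1, with u = w/(17):
  c_n = C(n+1, 1) / (17)^(n+2).
  c_0 = 1/(17)^2 = 1/289.
  c_1 = 2/(17)^3 = 2/4913.
The series is valid for |w/d| < 1, i.e. |z − z₀| < |d|.
Radius of convergence: R = |9 − z₀| = |17| = 17 (distance from z₀ to the singularity z = 9).

c_0 = 1/289, c_1 = 2/4913; R = 17.


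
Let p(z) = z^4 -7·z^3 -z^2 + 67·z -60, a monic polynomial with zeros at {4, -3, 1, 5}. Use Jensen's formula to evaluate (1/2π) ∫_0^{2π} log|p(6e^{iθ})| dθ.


Zeros: -3, 1, 4, 5; r = 6.
Inside |z| < r: -3, 1, 4, 5. Outside (|z| ≥ r): ∅.
p(0) = -60, so log|p(0)| = log(60) = 4.0943.
Apply Jensen: I(r) = log|p(0)| + Σ_k log(r/|z_k|), summed over zeros inside |z| < r.
  log(r/|z_k|) for z_k = 4: log(6/4) = 0.4055
  log(r/|z_k|) for z_k = -3: log(6/3) = 0.6931
  log(r/|z_k|) for z_k = 1: log(6/1) = 1.7918
  log(r/|z_k|) for z_k = 5: log(6/5) = 0.1823
Sum over inside zeros: 3.0727.
I(r) = log|p(0)| + (inside sum) = 4.0943 + 3.0727 = 7.1670.
Closed form (all zeros inside, monic): I(r) = n·log(r) = 4·log(6) = 7.1670. ✓

I(r) ≈ 7.1670.


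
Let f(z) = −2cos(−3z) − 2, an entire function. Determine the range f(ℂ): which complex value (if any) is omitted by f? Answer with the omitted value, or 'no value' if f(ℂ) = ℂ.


Little Picard bounds the complement of f(ℂ) to at most one point.
cos is entire and surjective onto ℂ: for every w ∈ ℂ, cos(ζ) = w has a solution ζ ∈ ℂ (e.g., via the complex inverse arccos). With ζ = −3z this gives z = ζ/(-3). Then -2·cos(−3z) takes every value in -2·ℂ = ℂ, and adding -2 is a bijection of ℂ. So f is surjective and omits no value. (Note: only on the real line is cos bounded by [−1, 1].)

Omitted value: no value.


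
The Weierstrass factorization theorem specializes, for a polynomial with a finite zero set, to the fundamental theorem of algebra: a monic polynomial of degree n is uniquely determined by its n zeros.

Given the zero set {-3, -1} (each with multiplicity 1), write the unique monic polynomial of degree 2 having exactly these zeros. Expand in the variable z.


The polynomial is p(z) = ∏_{α ∈ S} (z − α), where S = {-3, -1}.
Expanding the product yields: p(z) = z^2 + 4·z + 3.
The resulting polynomial has degree 2 and real coefficients as required.

p(z) = z^2 + 4·z + 3.


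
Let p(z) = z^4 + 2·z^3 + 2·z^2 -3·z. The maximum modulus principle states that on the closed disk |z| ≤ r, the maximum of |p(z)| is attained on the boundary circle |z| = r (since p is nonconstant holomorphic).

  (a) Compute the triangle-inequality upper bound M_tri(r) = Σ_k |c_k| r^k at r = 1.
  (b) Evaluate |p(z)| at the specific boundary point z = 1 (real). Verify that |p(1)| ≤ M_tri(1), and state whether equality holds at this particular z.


Coefficients: c_0 = 0, c_1 = -3, c_2 = 2, c_3 = 2, c_4 = 1. Radius r = 1.
Part (a). Triangle bound: M_tri(r) = Σ_k |c_k| r^k
  = |0|·1^0 + |-3|·1^1 + |2|·1^2 + |2|·1^3 + |1|·1^4
  = 0 + 3 + 2 + 2 + 1 = 8.
This bounds M(r) := max_{|z|=r} |p(z)| from above; equality holds iff all terms c_k z^k can be made to align in phase at a single z on |z|=r.
Part (b). At z = 1 (real, on the circle |z| = r):
  p(1) = (0)·1^0 + (-3)·1^1 + (2)·1^2 + (2)·1^3 + (1)·1^4 = 2.
  |p(1)| = 2.
Check: |p(1)| = 2 ≤ 8 = M_tri(1). ✓ Equality does not hold at z = 1 (the coefficients have mixed signs, so the terms do not all align in phase there).

M_tri(1) = 8; |p(1)| = 2; equality at z=1: no.


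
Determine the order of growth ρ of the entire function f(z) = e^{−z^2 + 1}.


|e^{−z^2 + 1}| = e^{Re(-1·z^2) + 1} ≤ e^{1|z|^2 + 1} = e^{1r^2 + 1} on |z| = r, so ρ ≤ 2. Choosing z on |z|=r so that -1·z^2 is real positive (always possible by picking arg z appropriately) gives |f(z)| = e^{1r^2 + 1}, matching the bound. The additive constant 1 does not affect log log M(r) ~ 2·log r. Hence ρ = 2.
Therefore ρ = 2.

Order ρ = 2.


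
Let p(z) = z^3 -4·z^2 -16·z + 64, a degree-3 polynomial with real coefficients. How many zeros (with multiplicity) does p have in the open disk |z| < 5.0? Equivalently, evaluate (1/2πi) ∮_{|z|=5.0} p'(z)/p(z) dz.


The zeros of p are: 4, -4, 4.
Their magnitudes are: 4, 4, 4.
Zeros with |z| < R = 5.0: 4, -4, 4.
Count = 3.
By the argument principle, (1/2πi) ∮_{|z|=R} p'(z)/p(z) dz equals exactly this count.

Number of zeros inside |z| < 5.0: 3.


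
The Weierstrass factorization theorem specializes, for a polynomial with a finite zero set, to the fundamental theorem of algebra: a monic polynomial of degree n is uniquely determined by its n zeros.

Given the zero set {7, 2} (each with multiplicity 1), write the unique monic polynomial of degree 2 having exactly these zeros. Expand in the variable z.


The polynomial is p(z) = ∏_{α ∈ S} (z − α), where S = {7, 2}.
Expanding the product yields: p(z) = z^2 -9·z + 14.
The resulting polynomial has degree 2 and real coefficients as required.

p(z) = z^2 -9·z + 14.


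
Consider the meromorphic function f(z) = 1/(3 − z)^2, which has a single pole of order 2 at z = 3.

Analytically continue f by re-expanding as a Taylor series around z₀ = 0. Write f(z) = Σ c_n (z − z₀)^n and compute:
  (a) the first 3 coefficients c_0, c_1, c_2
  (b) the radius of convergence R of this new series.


Let w = z − z₀, so z = z₀ + w.
Then 3 − z = 3 − (z₀ + w) = (3 − z₀) − w = 3 − w.
f(z) = 1/(3 − w)^2 = (1/(3)^2) · (1 − w/(3))^{−2}.
By the binomial series (1−u)^{−2} = Σ_{n≥0} C(n+1, 1) u^n for |u|<1, with u = w/(3):
  c_n = C(n+1, 1) / (3)^(n+2).
  c_0 = 1/(3)^2 = 1/9.
  c_1 = 2/(3)^3 = 2/27.
  c_2 = 3/(3)^4 = 1/27.
The series is valid for |w/d| < 1, i.e. |z − z₀| < |d|.
Radius of convergence: R = |3 − z₀| = |3| = 3 (distance from z₀ to the singularity z = 3).

c_0 = 1/9, c_1 = 2/27, c_2 = 1/27; R = 3.


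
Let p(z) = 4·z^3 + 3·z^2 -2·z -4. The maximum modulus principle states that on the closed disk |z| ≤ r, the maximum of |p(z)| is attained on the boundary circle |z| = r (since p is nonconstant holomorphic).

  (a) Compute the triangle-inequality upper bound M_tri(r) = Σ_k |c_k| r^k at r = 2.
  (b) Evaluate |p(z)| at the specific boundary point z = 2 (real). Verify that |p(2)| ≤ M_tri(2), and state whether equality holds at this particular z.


Coefficients: c_0 = -4, c_1 = -2, c_2 = 3, c_3 = 4. Radius r = 2.
Part (a). Triangle bound: M_tri(r) = Σ_k |c_k| r^k
  = |-4|·2^0 + |-2|·2^1 + |3|·2^2 + |4|·2^3
  = 4 + 4 + 12 + 32 = 52.
This bounds M(r) := max_{|z|=r} |p(z)| from above; equality holds iff all terms c_k z^k can be made to align in phase at a single z on |z|=r.
Part (b). At z = 2 (real, on the circle |z| = r):
  p(2) = (-4)·2^0 + (-2)·2^1 + (3)·2^2 + (4)·2^3 = 36.
  |p(2)| = 36.
Check: |p(2)| = 36 ≤ 52 = M_tri(2). ✓ Equality does not hold at z = 2 (the coefficients have mixed signs, so the terms do not all align in phase there).

M_tri(2) = 52; |p(2)| = 36; equality at z=2: no.


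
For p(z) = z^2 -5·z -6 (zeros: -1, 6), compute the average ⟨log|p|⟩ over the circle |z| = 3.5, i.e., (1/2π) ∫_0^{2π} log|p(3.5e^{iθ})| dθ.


Zeros: -1, 6; r = 3.5.
Inside |z| < r: -1. Outside (|z| ≥ r): 6.
p(0) = -6, so log|p(0)| = log(6) = 1.7918.
Apply Jensen: I(r) = log|p(0)| + Σ_k log(r/|z_k|), summed over zeros inside |z| < r.
  log(r/|z_k|) for z_k = -1: log(3.5/1) = 1.2528
  Outside zeros (6) contribute nothing to the Jensen sum.
Sum over inside zeros: 1.2528.
I(r) = log|p(0)| + (inside sum) = 1.7918 + 1.2528 = 3.0445.
Note: since some zeros are outside |z| ≤ r, the simplified n·log(r) form does NOT apply — only the inside zeros contribute.

I(r) ≈ 3.0445.


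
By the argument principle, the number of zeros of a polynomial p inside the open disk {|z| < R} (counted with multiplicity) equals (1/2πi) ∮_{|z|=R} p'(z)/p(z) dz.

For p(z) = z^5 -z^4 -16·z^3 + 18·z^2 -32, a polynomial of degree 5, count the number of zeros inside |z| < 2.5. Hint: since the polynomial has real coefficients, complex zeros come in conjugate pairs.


The zeros of p are: -4, -1, 4, (1 + 1i), (1 - 1i).
Their magnitudes are: 4, 1, 4, 1.414, 1.414.
Zeros with |z| < R = 2.5: -1, (1 + 1i), (1 - 1i).
Count = 3.
By the argument principle, (1/2πi) ∮_{|z|=R} p'(z)/p(z) dz equals exactly this count.

Number of zeros inside |z| < 2.5: 3.


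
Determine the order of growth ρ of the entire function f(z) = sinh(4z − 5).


sinh(w) is a linear combination of e^{iw} and e^{−iw} (or e^w, e^{−w} in the hyperbolic case), so |sinh(w)| ≤ e^{|w|}. With w = 4z − 5, |w| ≤ 4|z| + 5 = 4r + 5 on |z| = r, giving M(r) ≤ e^{4r + 5}, so ρ ≤ 1. On a suitable ray (z = it for sin/cos; z = t for sinh/cosh, t real → ∞), |sinh(4z − 5)| grows like e^{4|t|}/2, so ρ ≥ 1. Hence ρ = 1.
Therefore ρ = 1.

Order ρ = 1.


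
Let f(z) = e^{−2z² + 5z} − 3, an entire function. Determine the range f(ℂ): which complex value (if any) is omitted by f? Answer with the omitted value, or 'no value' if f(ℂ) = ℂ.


Little Picard bounds the complement of f(ℂ) to at most one point.
The exponent g(z) = −2z² + 5z is a nonconstant polynomial, hence surjective onto ℂ. So e^{g(z)} takes every value in {e^w : w ∈ ℂ} = ℂ ∖ {0}. Adding -3 shifts the range to ℂ ∖ {-3}. f omits exactly -3.

Omitted value: -3.


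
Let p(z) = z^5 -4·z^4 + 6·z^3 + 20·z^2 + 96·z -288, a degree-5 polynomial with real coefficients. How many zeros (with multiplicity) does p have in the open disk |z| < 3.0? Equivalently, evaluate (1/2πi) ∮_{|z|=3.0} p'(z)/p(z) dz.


The zeros of p are: (-2 + 2i), (-2 - 2i), 2, (3 + 3i), (3 - 3i).
Their magnitudes are: 2.828, 2.828, 2, 4.243, 4.243.
Zeros with |z| < R = 3.0: (-2 + 2i), (-2 - 2i), 2.
Count = 3.
By the argument principle, (1/2πi) ∮_{|z|=R} p'(z)/p(z) dz equals exactly this count.

Number of zeros inside |z| < 3.0: 3.


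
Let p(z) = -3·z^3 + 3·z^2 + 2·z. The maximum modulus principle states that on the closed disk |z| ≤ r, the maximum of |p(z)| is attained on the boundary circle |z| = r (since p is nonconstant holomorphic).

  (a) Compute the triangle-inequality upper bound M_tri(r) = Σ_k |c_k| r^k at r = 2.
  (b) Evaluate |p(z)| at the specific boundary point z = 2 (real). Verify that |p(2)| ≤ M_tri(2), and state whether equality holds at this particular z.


Coefficients: c_0 = 0, c_1 = 2, c_2 = 3, c_3 = -3. Radius r = 2.
Part (a). Triangle bound: M_tri(r) = Σ_k |c_k| r^k
  = |0|·2^0 + |2|·2^1 + |3|·2^2 + |-3|·2^3
  = 0 + 4 + 12 + 24 = 40.
This bounds M(r) := max_{|z|=r} |p(z)| from above; equality holds iff all terms c_k z^k can be made to align in phase at a single z on |z|=r.
Part (b). At z = 2 (real, on the circle |z| = r):
  p(2) = (0)·2^0 + (2)·2^1 + (3)·2^2 + (-3)·2^3 = -8.
  |p(2)| = 8.
Check: |p(2)| = 8 ≤ 40 = M_tri(2). ✓ Equality does not hold at z = 2 (the coefficients have mixed signs, so the terms do not all align in phase there).

M_tri(2) = 40; |p(2)| = 8; equality at z=2: no.


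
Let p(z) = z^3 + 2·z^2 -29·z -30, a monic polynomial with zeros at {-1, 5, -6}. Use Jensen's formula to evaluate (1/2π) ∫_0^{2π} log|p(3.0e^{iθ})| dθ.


Zeros: -6, -1, 5; r = 3.0.
Inside |z| < r: -1. Outside (|z| ≥ r): -6, 5.
p(0) = -30, so log|p(0)| = log(30) = 3.4012.
Apply Jensen: I(r) = log|p(0)| + Σ_k log(r/|z_k|), summed over zeros inside |z| < r.
  log(r/|z_k|) for z_k = -1: log(3.0/1) = 1.0986
  Outside zeros (-6, 5) contribute nothing to the Jensen sum.
Sum over inside zeros: 1.0986.
I(r) = log|p(0)| + (inside sum) = 3.4012 + 1.0986 = 4.4998.
Note: since some zeros are outside |z| ≤ r, the simplified n·log(r) form does NOT apply — only the inside zeros contribute.

I(r) ≈ 4.4998.


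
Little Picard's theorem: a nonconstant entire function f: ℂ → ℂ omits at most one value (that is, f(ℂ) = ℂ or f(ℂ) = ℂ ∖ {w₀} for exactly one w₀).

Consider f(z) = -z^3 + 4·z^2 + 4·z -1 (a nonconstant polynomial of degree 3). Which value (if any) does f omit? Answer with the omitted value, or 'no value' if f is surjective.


Little Picard bounds the complement of f(ℂ) to at most one point.
For every w ∈ ℂ, the equation p(z) − w = 0 is a nonconstant polynomial in z and hence has at least one root by the fundamental theorem of algebra. So p is surjective onto ℂ, omitting no value.

Omitted value: no value.


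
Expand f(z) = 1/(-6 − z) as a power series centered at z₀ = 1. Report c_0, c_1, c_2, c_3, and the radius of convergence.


Let w = z − z₀, so z = z₀ + w.
Then -6 − z = -6 − (z₀ + w) = (-6 − z₀) − w = -7 − w.
f(z) = 1/(-7 − w) = (1/(-7)) · 1/(1 − w/(-7)) = Σ_{n≥0} w^n / (-7)^(n+1).
So c_n = 1/(-7)^(n+1):
  c_0 = 1/(-7)^1 = -1/7.
  c_1 = 1/(-7)^2 = 1/49.
  c_2 = 1/(-7)^3 = -1/343.
  c_3 = 1/(-7)^4 = 1/2401.
The series is valid for |w/d| < 1, i.e. |z − z₀| < |d|.
Radius of convergence: R = |-6 − z₀| = |-7| = 7 (distance from z₀ to the singularity z = -6).

c_0 = -1/7, c_1 = 1/49, c_2 = -1/343, c_3 = 1/2401; R = 7.


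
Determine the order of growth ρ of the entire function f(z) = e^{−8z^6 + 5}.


|e^{−8z^6 + 5}| = e^{Re(-8·z^6) + 5} ≤ e^{8|z|^6 + 5} = e^{8r^6 + 5} on |z| = r, so ρ ≤ 6. Choosing z on |z|=r so that -8·z^6 is real positive (always possible by picking arg z appropriately) gives |f(z)| = e^{8r^6 + 5}, matching the bound. The additive constant 5 does not affect log log M(r) ~ 6·log r. Hence ρ = 6.
Therefore ρ = 6.

Order ρ = 6.


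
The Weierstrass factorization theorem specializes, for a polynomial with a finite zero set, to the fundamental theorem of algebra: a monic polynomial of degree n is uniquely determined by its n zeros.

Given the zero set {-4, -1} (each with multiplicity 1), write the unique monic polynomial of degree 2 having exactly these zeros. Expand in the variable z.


The polynomial is p(z) = ∏_{α ∈ S} (z − α), where S = {-4, -1}.
Expanding the product yields: p(z) = z^2 + 5·z + 4.
The resulting polynomial has degree 2 and real coefficients as required.

p(z) = z^2 + 5·z + 4.


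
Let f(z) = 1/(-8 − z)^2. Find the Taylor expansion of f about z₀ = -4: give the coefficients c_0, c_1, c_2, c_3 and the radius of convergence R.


Let w = z − z₀, so z = z₀ + w.
Then -8 − z = -8 − (z₀ + w) = (-8 − z₀) − w = -4 − w.
f(z) = 1/(-4 − w)^2 = (1/(-4)^2) · (1 − w/(-4))^{−2}.
By the binomial series (1−u)^{−2} = Σ_{n≥0} C(n+1, 1) u^n for |u|<1, with u = w/(-4):
  c_n = C(n+1, 1) / (-4)^(n+2).
  c_0 = 1/(-4)^2 = 1/16.
  c_1 = 2/(-4)^3 = -1/32.
  c_2 = 3/(-4)^4 = 3/256.
  c_3 = 4/(-4)^5 = -1/256.
The series is valid for |w/d| < 1, i.e. |z − z₀| < |d|.
Radius of convergence: R = |-8 − z₀| = |-4| = 4 (distance from z₀ to the singularity z = -8).

c_0 = 1/16, c_1 = -1/32, c_2 = 3/256, c_3 = -1/256; R = 4.


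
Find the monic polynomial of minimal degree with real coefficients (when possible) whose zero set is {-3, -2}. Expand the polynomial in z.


The polynomial is p(z) = ∏_{α ∈ S} (z − α), where S = {-3, -2}.
Expanding the product yields: p(z) = z^2 + 5·z + 6.
The resulting polynomial has degree 2 and real coefficients as required.

p(z) = z^2 + 5·z + 6.


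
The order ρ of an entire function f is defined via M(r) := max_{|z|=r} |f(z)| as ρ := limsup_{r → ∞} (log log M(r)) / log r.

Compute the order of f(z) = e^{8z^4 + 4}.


|e^{8z^4 + 4}| = e^{Re(8·z^4) + 4} ≤ e^{8|z|^4 + 4} = e^{8r^4 + 4} on |z| = r, so ρ ≤ 4. Choosing z on |z|=r so that 8·z^4 is real positive (always possible by picking arg z appropriately) gives |f(z)| = e^{8r^4 + 4}, matching the bound. The additive constant 4 does not affect log log M(r) ~ 4·log r. Hence ρ = 4.
Therefore ρ = 4.

Order ρ = 4.


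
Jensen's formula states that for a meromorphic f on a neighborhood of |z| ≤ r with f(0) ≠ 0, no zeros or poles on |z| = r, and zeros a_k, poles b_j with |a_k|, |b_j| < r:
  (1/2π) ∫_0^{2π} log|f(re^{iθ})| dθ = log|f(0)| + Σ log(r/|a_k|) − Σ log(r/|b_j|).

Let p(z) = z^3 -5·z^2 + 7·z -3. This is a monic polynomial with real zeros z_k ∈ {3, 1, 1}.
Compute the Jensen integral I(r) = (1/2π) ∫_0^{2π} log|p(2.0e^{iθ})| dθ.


Zeros: 1, 1, 3; r = 2.0.
Inside |z| < r: 1, 1. Outside (|z| ≥ r): 3.
p(0) = -3, so log|p(0)| = log(3) = 1.0986.
Apply Jensen: I(r) = log|p(0)| + Σ_k log(r/|z_k|), summed over zeros inside |z| < r.
  log(r/|z_k|) for z_k = 1: log(2.0/1) = 0.6931
  log(r/|z_k|) for z_k = 1: log(2.0/1) = 0.6931
  Outside zeros (3) contribute nothing to the Jensen sum.
Sum over inside zeros: 1.3863.
I(r) = log|p(0)| + (inside sum) = 1.0986 + 1.3863 = 2.4849.
Note: since some zeros are outside |z| ≤ r, the simplified n·log(r) form does NOT apply — only the inside zeros contribute.

I(r) ≈ 2.4849.


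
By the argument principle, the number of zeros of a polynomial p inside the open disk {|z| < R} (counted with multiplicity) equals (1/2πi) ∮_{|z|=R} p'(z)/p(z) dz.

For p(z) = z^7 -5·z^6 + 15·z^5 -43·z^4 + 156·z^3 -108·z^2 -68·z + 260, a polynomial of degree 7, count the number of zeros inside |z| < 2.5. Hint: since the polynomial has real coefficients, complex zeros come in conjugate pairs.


The zeros of p are: (3 + 2i), (3 - 2i), -1, (1 + 1i), (1 - 1i), (-1 + 3i), (-1 - 3i).
Their magnitudes are: 3.606, 3.606, 1, 1.414, 1.414, 3.162, 3.162.
Zeros with |z| < R = 2.5: -1, (1 + 1i), (1 - 1i).
Count = 3.
By the argument principle, (1/2πi) ∮_{|z|=R} p'(z)/p(z) dz equals exactly this count.

Number of zeros inside |z| < 2.5: 3.


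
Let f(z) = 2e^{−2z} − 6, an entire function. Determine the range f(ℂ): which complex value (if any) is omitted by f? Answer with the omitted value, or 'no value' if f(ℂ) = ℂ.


Little Picard bounds the complement of f(ℂ) to at most one point.
e^{−2z} is never zero on ℂ, so 2·e^{−2z} takes every value in ℂ ∖ {0}. Adding -6 shifts the range to ℂ ∖ {-6}. Thus f omits exactly the value -6.

Omitted value: -6.


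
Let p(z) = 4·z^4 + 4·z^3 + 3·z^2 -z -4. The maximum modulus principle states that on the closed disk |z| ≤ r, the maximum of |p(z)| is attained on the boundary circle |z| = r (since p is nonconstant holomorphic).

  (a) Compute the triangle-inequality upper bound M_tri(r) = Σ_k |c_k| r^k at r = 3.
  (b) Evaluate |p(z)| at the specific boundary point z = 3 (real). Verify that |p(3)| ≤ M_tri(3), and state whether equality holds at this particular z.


Coefficients: c_0 = -4, c_1 = -1, c_2 = 3, c_3 = 4, c_4 = 4. Radius r = 3.
Part (a). Triangle bound: M_tri(r) = Σ_k |c_k| r^k
  = |-4|·3^0 + |-1|·3^1 + |3|·3^2 + |4|·3^3 + |4|·3^4
  = 4 + 3 + 27 + 108 + 324 = 466.
This bounds M(r) := max_{|z|=r} |p(z)| from above; equality holds iff all terms c_k z^k can be made to align in phase at a single z on |z|=r.
Part (b). At z = 3 (real, on the circle |z| = r):
  p(3) = (-4)·3^0 + (-1)·3^1 + (3)·3^2 + (4)·3^3 + (4)·3^4 = 452.
  |p(3)| = 452.
Check: |p(3)| = 452 ≤ 466 = M_tri(3). ✓ Equality does not hold at z = 3 (the coefficients have mixed signs, so the terms do not all align in phase there).

M_tri(3) = 466; |p(3)| = 452; equality at z=3: no.


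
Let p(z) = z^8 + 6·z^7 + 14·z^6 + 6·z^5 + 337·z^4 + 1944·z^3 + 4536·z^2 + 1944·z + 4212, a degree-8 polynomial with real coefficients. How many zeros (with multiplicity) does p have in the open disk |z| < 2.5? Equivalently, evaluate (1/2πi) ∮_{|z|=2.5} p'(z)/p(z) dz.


The zeros of p are: (-3 + 2i), (-3 - 2i), (-3 + 3i), (-3 - 3i), (0 + 1i), (0 - 1i), (3 + 3i), (3 - 3i).
Their magnitudes are: 3.606, 3.606, 4.243, 4.243, 1, 1, 4.243, 4.243.
Zeros with |z| < R = 2.5: (0 + 1i), (0 - 1i).
Count = 2.
By the argument principle, (1/2πi) ∮_{|z|=R} p'(z)/p(z) dz equals exactly this count.

Number of zeros inside |z| < 2.5: 2.


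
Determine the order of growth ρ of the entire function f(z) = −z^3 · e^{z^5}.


M(r) = max_{|z|=r} |-1|·|z|^3·|e^{z^5}| = 1·r^3 · e^{1r^5} (the factors attain their maxima compatibly on |z|=r). Then log M(r) = log 1 + 3·log r + 1r^5, dominated by the last term, so log log M(r) ~ 5·log r. The polynomial factor -1z^3 contributes only a log r term and does not affect the order. ρ = 5.
Therefore ρ = 5.

Order ρ = 5.


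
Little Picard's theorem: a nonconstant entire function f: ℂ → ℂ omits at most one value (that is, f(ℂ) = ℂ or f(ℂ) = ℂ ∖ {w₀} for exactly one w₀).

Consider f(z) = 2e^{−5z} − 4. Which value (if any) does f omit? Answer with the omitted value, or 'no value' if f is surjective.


Little Picard bounds the complement of f(ℂ) to at most one point.
e^{−5z} is never zero on ℂ, so 2·e^{−5z} takes every value in ℂ ∖ {0}. Adding -4 shifts the range to ℂ ∖ {-4}. Thus f omits exactly the value -4.

Omitted value: -4.


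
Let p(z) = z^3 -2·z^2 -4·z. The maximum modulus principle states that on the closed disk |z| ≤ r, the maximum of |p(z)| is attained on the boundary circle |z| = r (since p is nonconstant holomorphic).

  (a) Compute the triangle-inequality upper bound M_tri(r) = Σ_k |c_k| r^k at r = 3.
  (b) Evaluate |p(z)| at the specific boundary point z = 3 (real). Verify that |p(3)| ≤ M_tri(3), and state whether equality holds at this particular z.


Coefficients: c_0 = 0, c_1 = -4, c_2 = -2, c_3 = 1. Radius r = 3.
Part (a). Triangle bound: M_tri(r) = Σ_k |c_k| r^k
  = |0|·3^0 + |-4|·3^1 + |-2|·3^2 + |1|·3^3
  = 0 + 12 + 18 + 27 = 57.
This bounds M(r) := max_{|z|=r} |p(z)| from above; equality holds iff all terms c_k z^k can be made to align in phase at a single z on |z|=r.
Part (b). At z = 3 (real, on the circle |z| = r):
  p(3) = (0)·3^0 + (-4)·3^1 + (-2)·3^2 + (1)·3^3 = -3.
  |p(3)| = 3.
Check: |p(3)| = 3 ≤ 57 = M_tri(3). ✓ Equality does not hold at z = 3 (the coefficients have mixed signs, so the terms do not all align in phase there).

M_tri(3) = 57; |p(3)| = 3; equality at z=3: no.
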